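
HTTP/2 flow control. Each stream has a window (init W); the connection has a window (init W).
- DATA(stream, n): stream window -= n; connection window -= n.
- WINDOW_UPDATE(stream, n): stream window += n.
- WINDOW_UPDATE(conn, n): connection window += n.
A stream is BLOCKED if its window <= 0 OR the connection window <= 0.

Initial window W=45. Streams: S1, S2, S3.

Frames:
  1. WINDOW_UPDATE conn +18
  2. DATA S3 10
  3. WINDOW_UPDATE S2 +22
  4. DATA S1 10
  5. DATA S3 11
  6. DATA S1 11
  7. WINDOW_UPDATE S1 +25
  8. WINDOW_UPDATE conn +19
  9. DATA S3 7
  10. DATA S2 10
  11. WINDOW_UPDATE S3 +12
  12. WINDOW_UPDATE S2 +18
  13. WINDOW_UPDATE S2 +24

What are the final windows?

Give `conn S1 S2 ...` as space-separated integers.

Answer: 23 49 99 29

Derivation:
Op 1: conn=63 S1=45 S2=45 S3=45 blocked=[]
Op 2: conn=53 S1=45 S2=45 S3=35 blocked=[]
Op 3: conn=53 S1=45 S2=67 S3=35 blocked=[]
Op 4: conn=43 S1=35 S2=67 S3=35 blocked=[]
Op 5: conn=32 S1=35 S2=67 S3=24 blocked=[]
Op 6: conn=21 S1=24 S2=67 S3=24 blocked=[]
Op 7: conn=21 S1=49 S2=67 S3=24 blocked=[]
Op 8: conn=40 S1=49 S2=67 S3=24 blocked=[]
Op 9: conn=33 S1=49 S2=67 S3=17 blocked=[]
Op 10: conn=23 S1=49 S2=57 S3=17 blocked=[]
Op 11: conn=23 S1=49 S2=57 S3=29 blocked=[]
Op 12: conn=23 S1=49 S2=75 S3=29 blocked=[]
Op 13: conn=23 S1=49 S2=99 S3=29 blocked=[]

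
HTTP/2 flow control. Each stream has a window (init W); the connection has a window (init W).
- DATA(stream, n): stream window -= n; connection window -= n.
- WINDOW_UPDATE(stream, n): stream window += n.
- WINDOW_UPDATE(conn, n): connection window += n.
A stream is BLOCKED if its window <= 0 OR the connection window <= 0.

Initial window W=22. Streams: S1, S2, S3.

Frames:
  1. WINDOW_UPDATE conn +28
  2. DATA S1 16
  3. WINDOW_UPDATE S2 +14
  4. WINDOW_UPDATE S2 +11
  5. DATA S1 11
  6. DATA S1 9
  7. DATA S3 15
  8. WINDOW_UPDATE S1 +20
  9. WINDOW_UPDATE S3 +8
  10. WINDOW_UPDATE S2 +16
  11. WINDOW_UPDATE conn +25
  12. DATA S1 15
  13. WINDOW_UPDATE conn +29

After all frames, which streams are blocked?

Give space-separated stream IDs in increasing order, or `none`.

Op 1: conn=50 S1=22 S2=22 S3=22 blocked=[]
Op 2: conn=34 S1=6 S2=22 S3=22 blocked=[]
Op 3: conn=34 S1=6 S2=36 S3=22 blocked=[]
Op 4: conn=34 S1=6 S2=47 S3=22 blocked=[]
Op 5: conn=23 S1=-5 S2=47 S3=22 blocked=[1]
Op 6: conn=14 S1=-14 S2=47 S3=22 blocked=[1]
Op 7: conn=-1 S1=-14 S2=47 S3=7 blocked=[1, 2, 3]
Op 8: conn=-1 S1=6 S2=47 S3=7 blocked=[1, 2, 3]
Op 9: conn=-1 S1=6 S2=47 S3=15 blocked=[1, 2, 3]
Op 10: conn=-1 S1=6 S2=63 S3=15 blocked=[1, 2, 3]
Op 11: conn=24 S1=6 S2=63 S3=15 blocked=[]
Op 12: conn=9 S1=-9 S2=63 S3=15 blocked=[1]
Op 13: conn=38 S1=-9 S2=63 S3=15 blocked=[1]

Answer: S1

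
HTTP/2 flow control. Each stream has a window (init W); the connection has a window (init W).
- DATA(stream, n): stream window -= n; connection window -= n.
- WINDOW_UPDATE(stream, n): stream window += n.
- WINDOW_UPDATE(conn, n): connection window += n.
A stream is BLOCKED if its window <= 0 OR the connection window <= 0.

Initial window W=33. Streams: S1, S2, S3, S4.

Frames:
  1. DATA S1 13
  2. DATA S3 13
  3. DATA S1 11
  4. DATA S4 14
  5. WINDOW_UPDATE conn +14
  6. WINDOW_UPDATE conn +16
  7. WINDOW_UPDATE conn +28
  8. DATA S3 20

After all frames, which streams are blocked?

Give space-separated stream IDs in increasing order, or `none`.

Op 1: conn=20 S1=20 S2=33 S3=33 S4=33 blocked=[]
Op 2: conn=7 S1=20 S2=33 S3=20 S4=33 blocked=[]
Op 3: conn=-4 S1=9 S2=33 S3=20 S4=33 blocked=[1, 2, 3, 4]
Op 4: conn=-18 S1=9 S2=33 S3=20 S4=19 blocked=[1, 2, 3, 4]
Op 5: conn=-4 S1=9 S2=33 S3=20 S4=19 blocked=[1, 2, 3, 4]
Op 6: conn=12 S1=9 S2=33 S3=20 S4=19 blocked=[]
Op 7: conn=40 S1=9 S2=33 S3=20 S4=19 blocked=[]
Op 8: conn=20 S1=9 S2=33 S3=0 S4=19 blocked=[3]

Answer: S3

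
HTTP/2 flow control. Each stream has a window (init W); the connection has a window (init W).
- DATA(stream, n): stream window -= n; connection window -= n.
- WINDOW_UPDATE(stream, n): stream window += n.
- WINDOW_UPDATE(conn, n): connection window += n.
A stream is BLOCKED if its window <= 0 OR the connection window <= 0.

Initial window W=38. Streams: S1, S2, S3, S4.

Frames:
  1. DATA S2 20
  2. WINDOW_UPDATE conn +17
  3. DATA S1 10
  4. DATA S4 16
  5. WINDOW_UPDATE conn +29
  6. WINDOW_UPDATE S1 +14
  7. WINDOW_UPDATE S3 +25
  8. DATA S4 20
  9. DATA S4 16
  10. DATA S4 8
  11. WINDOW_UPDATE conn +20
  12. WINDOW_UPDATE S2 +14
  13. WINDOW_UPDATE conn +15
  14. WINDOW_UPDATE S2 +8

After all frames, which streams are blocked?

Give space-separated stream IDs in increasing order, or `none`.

Op 1: conn=18 S1=38 S2=18 S3=38 S4=38 blocked=[]
Op 2: conn=35 S1=38 S2=18 S3=38 S4=38 blocked=[]
Op 3: conn=25 S1=28 S2=18 S3=38 S4=38 blocked=[]
Op 4: conn=9 S1=28 S2=18 S3=38 S4=22 blocked=[]
Op 5: conn=38 S1=28 S2=18 S3=38 S4=22 blocked=[]
Op 6: conn=38 S1=42 S2=18 S3=38 S4=22 blocked=[]
Op 7: conn=38 S1=42 S2=18 S3=63 S4=22 blocked=[]
Op 8: conn=18 S1=42 S2=18 S3=63 S4=2 blocked=[]
Op 9: conn=2 S1=42 S2=18 S3=63 S4=-14 blocked=[4]
Op 10: conn=-6 S1=42 S2=18 S3=63 S4=-22 blocked=[1, 2, 3, 4]
Op 11: conn=14 S1=42 S2=18 S3=63 S4=-22 blocked=[4]
Op 12: conn=14 S1=42 S2=32 S3=63 S4=-22 blocked=[4]
Op 13: conn=29 S1=42 S2=32 S3=63 S4=-22 blocked=[4]
Op 14: conn=29 S1=42 S2=40 S3=63 S4=-22 blocked=[4]

Answer: S4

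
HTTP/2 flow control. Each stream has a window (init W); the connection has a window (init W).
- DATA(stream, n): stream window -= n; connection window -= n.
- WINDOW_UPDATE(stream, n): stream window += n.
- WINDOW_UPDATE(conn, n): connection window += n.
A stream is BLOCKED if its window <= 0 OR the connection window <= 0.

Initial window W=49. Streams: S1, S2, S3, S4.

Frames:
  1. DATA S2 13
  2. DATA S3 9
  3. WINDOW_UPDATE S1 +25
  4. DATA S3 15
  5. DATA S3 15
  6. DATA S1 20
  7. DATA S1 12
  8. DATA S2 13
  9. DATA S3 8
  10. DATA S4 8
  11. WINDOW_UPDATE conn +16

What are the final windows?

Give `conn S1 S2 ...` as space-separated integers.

Answer: -48 42 23 2 41

Derivation:
Op 1: conn=36 S1=49 S2=36 S3=49 S4=49 blocked=[]
Op 2: conn=27 S1=49 S2=36 S3=40 S4=49 blocked=[]
Op 3: conn=27 S1=74 S2=36 S3=40 S4=49 blocked=[]
Op 4: conn=12 S1=74 S2=36 S3=25 S4=49 blocked=[]
Op 5: conn=-3 S1=74 S2=36 S3=10 S4=49 blocked=[1, 2, 3, 4]
Op 6: conn=-23 S1=54 S2=36 S3=10 S4=49 blocked=[1, 2, 3, 4]
Op 7: conn=-35 S1=42 S2=36 S3=10 S4=49 blocked=[1, 2, 3, 4]
Op 8: conn=-48 S1=42 S2=23 S3=10 S4=49 blocked=[1, 2, 3, 4]
Op 9: conn=-56 S1=42 S2=23 S3=2 S4=49 blocked=[1, 2, 3, 4]
Op 10: conn=-64 S1=42 S2=23 S3=2 S4=41 blocked=[1, 2, 3, 4]
Op 11: conn=-48 S1=42 S2=23 S3=2 S4=41 blocked=[1, 2, 3, 4]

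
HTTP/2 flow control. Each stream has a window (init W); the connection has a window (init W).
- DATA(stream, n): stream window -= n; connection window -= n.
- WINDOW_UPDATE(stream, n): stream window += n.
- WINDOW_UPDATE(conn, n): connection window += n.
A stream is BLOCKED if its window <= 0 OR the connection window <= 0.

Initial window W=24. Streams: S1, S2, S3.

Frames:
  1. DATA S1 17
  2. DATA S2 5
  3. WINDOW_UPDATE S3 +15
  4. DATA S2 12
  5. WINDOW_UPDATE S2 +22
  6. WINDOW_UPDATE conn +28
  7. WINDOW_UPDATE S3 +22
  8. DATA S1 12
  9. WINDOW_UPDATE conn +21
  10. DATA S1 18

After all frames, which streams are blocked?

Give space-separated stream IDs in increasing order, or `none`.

Answer: S1

Derivation:
Op 1: conn=7 S1=7 S2=24 S3=24 blocked=[]
Op 2: conn=2 S1=7 S2=19 S3=24 blocked=[]
Op 3: conn=2 S1=7 S2=19 S3=39 blocked=[]
Op 4: conn=-10 S1=7 S2=7 S3=39 blocked=[1, 2, 3]
Op 5: conn=-10 S1=7 S2=29 S3=39 blocked=[1, 2, 3]
Op 6: conn=18 S1=7 S2=29 S3=39 blocked=[]
Op 7: conn=18 S1=7 S2=29 S3=61 blocked=[]
Op 8: conn=6 S1=-5 S2=29 S3=61 blocked=[1]
Op 9: conn=27 S1=-5 S2=29 S3=61 blocked=[1]
Op 10: conn=9 S1=-23 S2=29 S3=61 blocked=[1]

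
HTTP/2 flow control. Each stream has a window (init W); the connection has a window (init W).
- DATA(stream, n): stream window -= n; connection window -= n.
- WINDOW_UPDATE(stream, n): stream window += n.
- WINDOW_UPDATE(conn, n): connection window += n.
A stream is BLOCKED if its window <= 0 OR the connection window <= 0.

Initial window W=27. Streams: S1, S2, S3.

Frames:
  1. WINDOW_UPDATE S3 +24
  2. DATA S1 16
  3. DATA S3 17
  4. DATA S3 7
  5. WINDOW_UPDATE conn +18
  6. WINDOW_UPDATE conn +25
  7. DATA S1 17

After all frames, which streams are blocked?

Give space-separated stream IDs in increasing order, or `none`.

Op 1: conn=27 S1=27 S2=27 S3=51 blocked=[]
Op 2: conn=11 S1=11 S2=27 S3=51 blocked=[]
Op 3: conn=-6 S1=11 S2=27 S3=34 blocked=[1, 2, 3]
Op 4: conn=-13 S1=11 S2=27 S3=27 blocked=[1, 2, 3]
Op 5: conn=5 S1=11 S2=27 S3=27 blocked=[]
Op 6: conn=30 S1=11 S2=27 S3=27 blocked=[]
Op 7: conn=13 S1=-6 S2=27 S3=27 blocked=[1]

Answer: S1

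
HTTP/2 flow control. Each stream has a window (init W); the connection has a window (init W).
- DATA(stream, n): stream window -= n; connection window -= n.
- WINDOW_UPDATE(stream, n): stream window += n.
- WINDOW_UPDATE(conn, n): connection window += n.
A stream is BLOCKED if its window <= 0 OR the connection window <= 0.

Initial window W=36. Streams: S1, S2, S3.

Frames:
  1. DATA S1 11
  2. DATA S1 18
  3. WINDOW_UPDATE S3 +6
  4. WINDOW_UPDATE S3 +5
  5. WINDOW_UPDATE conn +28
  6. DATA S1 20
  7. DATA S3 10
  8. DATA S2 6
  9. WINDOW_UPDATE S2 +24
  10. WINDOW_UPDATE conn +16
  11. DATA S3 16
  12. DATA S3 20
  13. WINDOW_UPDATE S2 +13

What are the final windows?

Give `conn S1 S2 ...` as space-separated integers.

Op 1: conn=25 S1=25 S2=36 S3=36 blocked=[]
Op 2: conn=7 S1=7 S2=36 S3=36 blocked=[]
Op 3: conn=7 S1=7 S2=36 S3=42 blocked=[]
Op 4: conn=7 S1=7 S2=36 S3=47 blocked=[]
Op 5: conn=35 S1=7 S2=36 S3=47 blocked=[]
Op 6: conn=15 S1=-13 S2=36 S3=47 blocked=[1]
Op 7: conn=5 S1=-13 S2=36 S3=37 blocked=[1]
Op 8: conn=-1 S1=-13 S2=30 S3=37 blocked=[1, 2, 3]
Op 9: conn=-1 S1=-13 S2=54 S3=37 blocked=[1, 2, 3]
Op 10: conn=15 S1=-13 S2=54 S3=37 blocked=[1]
Op 11: conn=-1 S1=-13 S2=54 S3=21 blocked=[1, 2, 3]
Op 12: conn=-21 S1=-13 S2=54 S3=1 blocked=[1, 2, 3]
Op 13: conn=-21 S1=-13 S2=67 S3=1 blocked=[1, 2, 3]

Answer: -21 -13 67 1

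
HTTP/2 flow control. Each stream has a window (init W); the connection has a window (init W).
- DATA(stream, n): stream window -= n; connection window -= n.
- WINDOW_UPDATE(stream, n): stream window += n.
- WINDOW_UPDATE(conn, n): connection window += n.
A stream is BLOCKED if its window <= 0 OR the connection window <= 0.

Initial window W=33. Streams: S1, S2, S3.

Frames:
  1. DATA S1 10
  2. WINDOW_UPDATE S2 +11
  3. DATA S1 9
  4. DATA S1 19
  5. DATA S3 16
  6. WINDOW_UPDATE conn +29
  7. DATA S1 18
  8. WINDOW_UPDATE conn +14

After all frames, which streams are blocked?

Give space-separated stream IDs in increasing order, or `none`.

Op 1: conn=23 S1=23 S2=33 S3=33 blocked=[]
Op 2: conn=23 S1=23 S2=44 S3=33 blocked=[]
Op 3: conn=14 S1=14 S2=44 S3=33 blocked=[]
Op 4: conn=-5 S1=-5 S2=44 S3=33 blocked=[1, 2, 3]
Op 5: conn=-21 S1=-5 S2=44 S3=17 blocked=[1, 2, 3]
Op 6: conn=8 S1=-5 S2=44 S3=17 blocked=[1]
Op 7: conn=-10 S1=-23 S2=44 S3=17 blocked=[1, 2, 3]
Op 8: conn=4 S1=-23 S2=44 S3=17 blocked=[1]

Answer: S1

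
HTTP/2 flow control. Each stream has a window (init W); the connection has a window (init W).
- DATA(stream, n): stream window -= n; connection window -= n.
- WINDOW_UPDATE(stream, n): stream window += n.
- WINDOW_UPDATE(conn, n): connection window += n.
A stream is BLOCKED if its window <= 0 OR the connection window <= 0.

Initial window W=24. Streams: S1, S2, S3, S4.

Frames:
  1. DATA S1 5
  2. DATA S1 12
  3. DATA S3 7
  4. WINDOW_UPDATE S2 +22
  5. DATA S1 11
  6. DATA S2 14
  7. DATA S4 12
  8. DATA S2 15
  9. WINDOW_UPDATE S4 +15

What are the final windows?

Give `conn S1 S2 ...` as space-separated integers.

Op 1: conn=19 S1=19 S2=24 S3=24 S4=24 blocked=[]
Op 2: conn=7 S1=7 S2=24 S3=24 S4=24 blocked=[]
Op 3: conn=0 S1=7 S2=24 S3=17 S4=24 blocked=[1, 2, 3, 4]
Op 4: conn=0 S1=7 S2=46 S3=17 S4=24 blocked=[1, 2, 3, 4]
Op 5: conn=-11 S1=-4 S2=46 S3=17 S4=24 blocked=[1, 2, 3, 4]
Op 6: conn=-25 S1=-4 S2=32 S3=17 S4=24 blocked=[1, 2, 3, 4]
Op 7: conn=-37 S1=-4 S2=32 S3=17 S4=12 blocked=[1, 2, 3, 4]
Op 8: conn=-52 S1=-4 S2=17 S3=17 S4=12 blocked=[1, 2, 3, 4]
Op 9: conn=-52 S1=-4 S2=17 S3=17 S4=27 blocked=[1, 2, 3, 4]

Answer: -52 -4 17 17 27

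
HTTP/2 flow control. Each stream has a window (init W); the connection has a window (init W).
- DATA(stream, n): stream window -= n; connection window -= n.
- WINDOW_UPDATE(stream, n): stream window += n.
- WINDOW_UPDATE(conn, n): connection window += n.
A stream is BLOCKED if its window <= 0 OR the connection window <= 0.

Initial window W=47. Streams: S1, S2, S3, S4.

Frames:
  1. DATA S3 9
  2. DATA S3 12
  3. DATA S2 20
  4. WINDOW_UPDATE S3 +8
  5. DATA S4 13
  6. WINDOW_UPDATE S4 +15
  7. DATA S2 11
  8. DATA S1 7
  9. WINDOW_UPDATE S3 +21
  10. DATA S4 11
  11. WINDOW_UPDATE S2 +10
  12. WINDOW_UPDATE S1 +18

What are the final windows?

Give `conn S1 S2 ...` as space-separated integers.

Answer: -36 58 26 55 38

Derivation:
Op 1: conn=38 S1=47 S2=47 S3=38 S4=47 blocked=[]
Op 2: conn=26 S1=47 S2=47 S3=26 S4=47 blocked=[]
Op 3: conn=6 S1=47 S2=27 S3=26 S4=47 blocked=[]
Op 4: conn=6 S1=47 S2=27 S3=34 S4=47 blocked=[]
Op 5: conn=-7 S1=47 S2=27 S3=34 S4=34 blocked=[1, 2, 3, 4]
Op 6: conn=-7 S1=47 S2=27 S3=34 S4=49 blocked=[1, 2, 3, 4]
Op 7: conn=-18 S1=47 S2=16 S3=34 S4=49 blocked=[1, 2, 3, 4]
Op 8: conn=-25 S1=40 S2=16 S3=34 S4=49 blocked=[1, 2, 3, 4]
Op 9: conn=-25 S1=40 S2=16 S3=55 S4=49 blocked=[1, 2, 3, 4]
Op 10: conn=-36 S1=40 S2=16 S3=55 S4=38 blocked=[1, 2, 3, 4]
Op 11: conn=-36 S1=40 S2=26 S3=55 S4=38 blocked=[1, 2, 3, 4]
Op 12: conn=-36 S1=58 S2=26 S3=55 S4=38 blocked=[1, 2, 3, 4]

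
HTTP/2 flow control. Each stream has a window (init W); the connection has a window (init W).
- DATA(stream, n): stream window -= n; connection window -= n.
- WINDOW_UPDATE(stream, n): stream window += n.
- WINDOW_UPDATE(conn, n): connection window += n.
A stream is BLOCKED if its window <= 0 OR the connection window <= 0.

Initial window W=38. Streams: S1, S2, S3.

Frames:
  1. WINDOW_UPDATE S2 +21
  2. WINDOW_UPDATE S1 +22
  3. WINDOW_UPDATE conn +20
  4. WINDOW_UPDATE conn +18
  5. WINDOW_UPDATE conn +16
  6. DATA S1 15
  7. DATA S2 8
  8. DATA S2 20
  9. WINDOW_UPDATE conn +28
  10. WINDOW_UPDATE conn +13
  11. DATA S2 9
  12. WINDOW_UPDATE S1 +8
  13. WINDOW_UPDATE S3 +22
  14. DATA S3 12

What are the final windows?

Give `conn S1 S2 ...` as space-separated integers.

Op 1: conn=38 S1=38 S2=59 S3=38 blocked=[]
Op 2: conn=38 S1=60 S2=59 S3=38 blocked=[]
Op 3: conn=58 S1=60 S2=59 S3=38 blocked=[]
Op 4: conn=76 S1=60 S2=59 S3=38 blocked=[]
Op 5: conn=92 S1=60 S2=59 S3=38 blocked=[]
Op 6: conn=77 S1=45 S2=59 S3=38 blocked=[]
Op 7: conn=69 S1=45 S2=51 S3=38 blocked=[]
Op 8: conn=49 S1=45 S2=31 S3=38 blocked=[]
Op 9: conn=77 S1=45 S2=31 S3=38 blocked=[]
Op 10: conn=90 S1=45 S2=31 S3=38 blocked=[]
Op 11: conn=81 S1=45 S2=22 S3=38 blocked=[]
Op 12: conn=81 S1=53 S2=22 S3=38 blocked=[]
Op 13: conn=81 S1=53 S2=22 S3=60 blocked=[]
Op 14: conn=69 S1=53 S2=22 S3=48 blocked=[]

Answer: 69 53 22 48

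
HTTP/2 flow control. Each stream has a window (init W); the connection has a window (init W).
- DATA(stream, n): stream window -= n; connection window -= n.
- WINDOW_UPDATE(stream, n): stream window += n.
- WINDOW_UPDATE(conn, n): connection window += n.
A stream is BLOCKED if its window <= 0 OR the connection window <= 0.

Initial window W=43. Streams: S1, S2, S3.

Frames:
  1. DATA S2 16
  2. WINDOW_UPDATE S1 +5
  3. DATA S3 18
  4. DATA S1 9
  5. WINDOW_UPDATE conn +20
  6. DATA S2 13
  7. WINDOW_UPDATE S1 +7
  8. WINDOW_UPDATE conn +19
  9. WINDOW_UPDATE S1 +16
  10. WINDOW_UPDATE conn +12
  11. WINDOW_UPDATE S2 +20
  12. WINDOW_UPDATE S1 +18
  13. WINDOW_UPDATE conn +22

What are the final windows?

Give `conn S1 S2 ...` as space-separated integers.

Answer: 60 80 34 25

Derivation:
Op 1: conn=27 S1=43 S2=27 S3=43 blocked=[]
Op 2: conn=27 S1=48 S2=27 S3=43 blocked=[]
Op 3: conn=9 S1=48 S2=27 S3=25 blocked=[]
Op 4: conn=0 S1=39 S2=27 S3=25 blocked=[1, 2, 3]
Op 5: conn=20 S1=39 S2=27 S3=25 blocked=[]
Op 6: conn=7 S1=39 S2=14 S3=25 blocked=[]
Op 7: conn=7 S1=46 S2=14 S3=25 blocked=[]
Op 8: conn=26 S1=46 S2=14 S3=25 blocked=[]
Op 9: conn=26 S1=62 S2=14 S3=25 blocked=[]
Op 10: conn=38 S1=62 S2=14 S3=25 blocked=[]
Op 11: conn=38 S1=62 S2=34 S3=25 blocked=[]
Op 12: conn=38 S1=80 S2=34 S3=25 blocked=[]
Op 13: conn=60 S1=80 S2=34 S3=25 blocked=[]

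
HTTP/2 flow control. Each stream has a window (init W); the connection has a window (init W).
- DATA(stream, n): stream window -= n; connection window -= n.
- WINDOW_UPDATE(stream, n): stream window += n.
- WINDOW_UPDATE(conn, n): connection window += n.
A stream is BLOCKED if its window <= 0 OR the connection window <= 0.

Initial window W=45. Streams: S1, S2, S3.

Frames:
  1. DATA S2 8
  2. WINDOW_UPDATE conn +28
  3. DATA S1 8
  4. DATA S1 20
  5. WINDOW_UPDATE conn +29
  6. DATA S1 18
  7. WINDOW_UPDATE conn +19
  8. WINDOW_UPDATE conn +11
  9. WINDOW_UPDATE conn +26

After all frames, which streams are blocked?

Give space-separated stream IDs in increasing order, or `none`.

Op 1: conn=37 S1=45 S2=37 S3=45 blocked=[]
Op 2: conn=65 S1=45 S2=37 S3=45 blocked=[]
Op 3: conn=57 S1=37 S2=37 S3=45 blocked=[]
Op 4: conn=37 S1=17 S2=37 S3=45 blocked=[]
Op 5: conn=66 S1=17 S2=37 S3=45 blocked=[]
Op 6: conn=48 S1=-1 S2=37 S3=45 blocked=[1]
Op 7: conn=67 S1=-1 S2=37 S3=45 blocked=[1]
Op 8: conn=78 S1=-1 S2=37 S3=45 blocked=[1]
Op 9: conn=104 S1=-1 S2=37 S3=45 blocked=[1]

Answer: S1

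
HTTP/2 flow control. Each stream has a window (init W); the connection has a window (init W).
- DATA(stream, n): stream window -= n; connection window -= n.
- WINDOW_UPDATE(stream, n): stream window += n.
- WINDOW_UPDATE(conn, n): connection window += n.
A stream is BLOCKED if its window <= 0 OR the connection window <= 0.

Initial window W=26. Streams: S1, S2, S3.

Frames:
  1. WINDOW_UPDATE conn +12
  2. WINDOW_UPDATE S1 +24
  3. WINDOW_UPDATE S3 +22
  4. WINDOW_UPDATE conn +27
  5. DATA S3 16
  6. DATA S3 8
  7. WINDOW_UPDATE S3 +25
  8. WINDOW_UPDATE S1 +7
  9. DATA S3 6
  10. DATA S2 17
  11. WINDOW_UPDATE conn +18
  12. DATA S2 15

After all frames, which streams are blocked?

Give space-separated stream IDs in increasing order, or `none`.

Op 1: conn=38 S1=26 S2=26 S3=26 blocked=[]
Op 2: conn=38 S1=50 S2=26 S3=26 blocked=[]
Op 3: conn=38 S1=50 S2=26 S3=48 blocked=[]
Op 4: conn=65 S1=50 S2=26 S3=48 blocked=[]
Op 5: conn=49 S1=50 S2=26 S3=32 blocked=[]
Op 6: conn=41 S1=50 S2=26 S3=24 blocked=[]
Op 7: conn=41 S1=50 S2=26 S3=49 blocked=[]
Op 8: conn=41 S1=57 S2=26 S3=49 blocked=[]
Op 9: conn=35 S1=57 S2=26 S3=43 blocked=[]
Op 10: conn=18 S1=57 S2=9 S3=43 blocked=[]
Op 11: conn=36 S1=57 S2=9 S3=43 blocked=[]
Op 12: conn=21 S1=57 S2=-6 S3=43 blocked=[2]

Answer: S2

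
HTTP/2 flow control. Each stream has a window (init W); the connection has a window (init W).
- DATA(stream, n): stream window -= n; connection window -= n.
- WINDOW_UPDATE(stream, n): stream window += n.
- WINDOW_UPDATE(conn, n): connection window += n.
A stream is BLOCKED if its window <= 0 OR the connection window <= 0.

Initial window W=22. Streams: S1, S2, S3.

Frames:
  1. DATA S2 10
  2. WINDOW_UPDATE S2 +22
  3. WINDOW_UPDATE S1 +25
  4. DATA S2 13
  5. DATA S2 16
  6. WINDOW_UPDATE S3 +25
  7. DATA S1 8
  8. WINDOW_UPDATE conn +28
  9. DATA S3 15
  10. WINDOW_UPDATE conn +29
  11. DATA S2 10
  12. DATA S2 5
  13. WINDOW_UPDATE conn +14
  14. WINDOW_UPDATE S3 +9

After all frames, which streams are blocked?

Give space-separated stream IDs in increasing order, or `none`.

Op 1: conn=12 S1=22 S2=12 S3=22 blocked=[]
Op 2: conn=12 S1=22 S2=34 S3=22 blocked=[]
Op 3: conn=12 S1=47 S2=34 S3=22 blocked=[]
Op 4: conn=-1 S1=47 S2=21 S3=22 blocked=[1, 2, 3]
Op 5: conn=-17 S1=47 S2=5 S3=22 blocked=[1, 2, 3]
Op 6: conn=-17 S1=47 S2=5 S3=47 blocked=[1, 2, 3]
Op 7: conn=-25 S1=39 S2=5 S3=47 blocked=[1, 2, 3]
Op 8: conn=3 S1=39 S2=5 S3=47 blocked=[]
Op 9: conn=-12 S1=39 S2=5 S3=32 blocked=[1, 2, 3]
Op 10: conn=17 S1=39 S2=5 S3=32 blocked=[]
Op 11: conn=7 S1=39 S2=-5 S3=32 blocked=[2]
Op 12: conn=2 S1=39 S2=-10 S3=32 blocked=[2]
Op 13: conn=16 S1=39 S2=-10 S3=32 blocked=[2]
Op 14: conn=16 S1=39 S2=-10 S3=41 blocked=[2]

Answer: S2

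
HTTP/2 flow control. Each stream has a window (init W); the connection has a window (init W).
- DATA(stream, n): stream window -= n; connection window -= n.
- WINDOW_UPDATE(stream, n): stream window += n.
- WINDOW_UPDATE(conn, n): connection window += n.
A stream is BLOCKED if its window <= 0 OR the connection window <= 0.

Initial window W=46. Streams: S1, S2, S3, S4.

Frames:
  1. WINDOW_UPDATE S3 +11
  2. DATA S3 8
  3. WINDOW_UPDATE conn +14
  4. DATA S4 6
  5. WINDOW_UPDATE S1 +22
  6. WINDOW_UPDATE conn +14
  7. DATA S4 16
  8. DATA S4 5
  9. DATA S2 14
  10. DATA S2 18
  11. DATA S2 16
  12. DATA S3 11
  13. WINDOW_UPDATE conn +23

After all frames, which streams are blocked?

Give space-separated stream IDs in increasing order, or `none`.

Answer: S2

Derivation:
Op 1: conn=46 S1=46 S2=46 S3=57 S4=46 blocked=[]
Op 2: conn=38 S1=46 S2=46 S3=49 S4=46 blocked=[]
Op 3: conn=52 S1=46 S2=46 S3=49 S4=46 blocked=[]
Op 4: conn=46 S1=46 S2=46 S3=49 S4=40 blocked=[]
Op 5: conn=46 S1=68 S2=46 S3=49 S4=40 blocked=[]
Op 6: conn=60 S1=68 S2=46 S3=49 S4=40 blocked=[]
Op 7: conn=44 S1=68 S2=46 S3=49 S4=24 blocked=[]
Op 8: conn=39 S1=68 S2=46 S3=49 S4=19 blocked=[]
Op 9: conn=25 S1=68 S2=32 S3=49 S4=19 blocked=[]
Op 10: conn=7 S1=68 S2=14 S3=49 S4=19 blocked=[]
Op 11: conn=-9 S1=68 S2=-2 S3=49 S4=19 blocked=[1, 2, 3, 4]
Op 12: conn=-20 S1=68 S2=-2 S3=38 S4=19 blocked=[1, 2, 3, 4]
Op 13: conn=3 S1=68 S2=-2 S3=38 S4=19 blocked=[2]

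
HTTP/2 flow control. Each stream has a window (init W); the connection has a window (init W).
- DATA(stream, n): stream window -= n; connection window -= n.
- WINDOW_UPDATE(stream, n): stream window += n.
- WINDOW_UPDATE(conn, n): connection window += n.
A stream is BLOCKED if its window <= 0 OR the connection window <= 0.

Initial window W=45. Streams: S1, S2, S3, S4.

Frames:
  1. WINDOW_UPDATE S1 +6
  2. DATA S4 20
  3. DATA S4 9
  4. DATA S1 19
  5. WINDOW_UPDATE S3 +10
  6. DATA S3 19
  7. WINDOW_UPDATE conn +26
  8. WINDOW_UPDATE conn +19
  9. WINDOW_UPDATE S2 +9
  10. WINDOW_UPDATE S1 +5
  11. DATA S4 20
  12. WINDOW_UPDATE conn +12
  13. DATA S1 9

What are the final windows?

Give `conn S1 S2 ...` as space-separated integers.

Op 1: conn=45 S1=51 S2=45 S3=45 S4=45 blocked=[]
Op 2: conn=25 S1=51 S2=45 S3=45 S4=25 blocked=[]
Op 3: conn=16 S1=51 S2=45 S3=45 S4=16 blocked=[]
Op 4: conn=-3 S1=32 S2=45 S3=45 S4=16 blocked=[1, 2, 3, 4]
Op 5: conn=-3 S1=32 S2=45 S3=55 S4=16 blocked=[1, 2, 3, 4]
Op 6: conn=-22 S1=32 S2=45 S3=36 S4=16 blocked=[1, 2, 3, 4]
Op 7: conn=4 S1=32 S2=45 S3=36 S4=16 blocked=[]
Op 8: conn=23 S1=32 S2=45 S3=36 S4=16 blocked=[]
Op 9: conn=23 S1=32 S2=54 S3=36 S4=16 blocked=[]
Op 10: conn=23 S1=37 S2=54 S3=36 S4=16 blocked=[]
Op 11: conn=3 S1=37 S2=54 S3=36 S4=-4 blocked=[4]
Op 12: conn=15 S1=37 S2=54 S3=36 S4=-4 blocked=[4]
Op 13: conn=6 S1=28 S2=54 S3=36 S4=-4 blocked=[4]

Answer: 6 28 54 36 -4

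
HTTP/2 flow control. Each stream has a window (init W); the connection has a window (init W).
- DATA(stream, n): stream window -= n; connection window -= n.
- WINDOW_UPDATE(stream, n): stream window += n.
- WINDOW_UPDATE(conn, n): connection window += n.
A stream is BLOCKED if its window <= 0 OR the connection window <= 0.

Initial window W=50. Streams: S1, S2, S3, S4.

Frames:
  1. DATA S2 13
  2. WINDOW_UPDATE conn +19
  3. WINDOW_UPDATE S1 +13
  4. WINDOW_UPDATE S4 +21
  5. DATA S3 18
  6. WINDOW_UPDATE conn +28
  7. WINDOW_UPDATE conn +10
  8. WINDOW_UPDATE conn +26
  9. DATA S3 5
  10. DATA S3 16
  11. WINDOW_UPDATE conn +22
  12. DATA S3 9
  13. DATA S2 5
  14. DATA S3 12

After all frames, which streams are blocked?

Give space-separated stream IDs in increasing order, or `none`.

Op 1: conn=37 S1=50 S2=37 S3=50 S4=50 blocked=[]
Op 2: conn=56 S1=50 S2=37 S3=50 S4=50 blocked=[]
Op 3: conn=56 S1=63 S2=37 S3=50 S4=50 blocked=[]
Op 4: conn=56 S1=63 S2=37 S3=50 S4=71 blocked=[]
Op 5: conn=38 S1=63 S2=37 S3=32 S4=71 blocked=[]
Op 6: conn=66 S1=63 S2=37 S3=32 S4=71 blocked=[]
Op 7: conn=76 S1=63 S2=37 S3=32 S4=71 blocked=[]
Op 8: conn=102 S1=63 S2=37 S3=32 S4=71 blocked=[]
Op 9: conn=97 S1=63 S2=37 S3=27 S4=71 blocked=[]
Op 10: conn=81 S1=63 S2=37 S3=11 S4=71 blocked=[]
Op 11: conn=103 S1=63 S2=37 S3=11 S4=71 blocked=[]
Op 12: conn=94 S1=63 S2=37 S3=2 S4=71 blocked=[]
Op 13: conn=89 S1=63 S2=32 S3=2 S4=71 blocked=[]
Op 14: conn=77 S1=63 S2=32 S3=-10 S4=71 blocked=[3]

Answer: S3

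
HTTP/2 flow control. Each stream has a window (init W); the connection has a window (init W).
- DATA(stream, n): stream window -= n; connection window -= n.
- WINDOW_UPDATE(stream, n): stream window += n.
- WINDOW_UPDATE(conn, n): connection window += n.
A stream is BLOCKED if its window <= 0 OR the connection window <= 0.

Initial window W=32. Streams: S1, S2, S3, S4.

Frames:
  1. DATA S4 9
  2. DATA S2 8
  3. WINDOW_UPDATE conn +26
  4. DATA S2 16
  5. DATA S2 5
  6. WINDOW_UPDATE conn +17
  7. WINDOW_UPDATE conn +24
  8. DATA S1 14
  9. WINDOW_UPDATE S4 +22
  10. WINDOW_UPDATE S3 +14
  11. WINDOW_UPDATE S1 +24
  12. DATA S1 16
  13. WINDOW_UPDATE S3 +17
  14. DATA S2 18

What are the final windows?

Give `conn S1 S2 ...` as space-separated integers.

Op 1: conn=23 S1=32 S2=32 S3=32 S4=23 blocked=[]
Op 2: conn=15 S1=32 S2=24 S3=32 S4=23 blocked=[]
Op 3: conn=41 S1=32 S2=24 S3=32 S4=23 blocked=[]
Op 4: conn=25 S1=32 S2=8 S3=32 S4=23 blocked=[]
Op 5: conn=20 S1=32 S2=3 S3=32 S4=23 blocked=[]
Op 6: conn=37 S1=32 S2=3 S3=32 S4=23 blocked=[]
Op 7: conn=61 S1=32 S2=3 S3=32 S4=23 blocked=[]
Op 8: conn=47 S1=18 S2=3 S3=32 S4=23 blocked=[]
Op 9: conn=47 S1=18 S2=3 S3=32 S4=45 blocked=[]
Op 10: conn=47 S1=18 S2=3 S3=46 S4=45 blocked=[]
Op 11: conn=47 S1=42 S2=3 S3=46 S4=45 blocked=[]
Op 12: conn=31 S1=26 S2=3 S3=46 S4=45 blocked=[]
Op 13: conn=31 S1=26 S2=3 S3=63 S4=45 blocked=[]
Op 14: conn=13 S1=26 S2=-15 S3=63 S4=45 blocked=[2]

Answer: 13 26 -15 63 45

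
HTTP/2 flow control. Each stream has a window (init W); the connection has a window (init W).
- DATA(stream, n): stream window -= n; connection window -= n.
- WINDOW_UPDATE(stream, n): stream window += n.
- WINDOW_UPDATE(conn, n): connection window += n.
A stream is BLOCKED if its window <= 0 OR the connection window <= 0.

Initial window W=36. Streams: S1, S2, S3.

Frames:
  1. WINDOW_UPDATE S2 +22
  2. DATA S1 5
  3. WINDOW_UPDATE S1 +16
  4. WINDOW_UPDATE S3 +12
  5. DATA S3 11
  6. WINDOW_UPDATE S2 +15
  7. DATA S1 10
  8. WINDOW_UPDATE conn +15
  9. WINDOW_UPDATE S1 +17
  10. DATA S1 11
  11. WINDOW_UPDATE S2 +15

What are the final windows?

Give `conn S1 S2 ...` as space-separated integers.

Op 1: conn=36 S1=36 S2=58 S3=36 blocked=[]
Op 2: conn=31 S1=31 S2=58 S3=36 blocked=[]
Op 3: conn=31 S1=47 S2=58 S3=36 blocked=[]
Op 4: conn=31 S1=47 S2=58 S3=48 blocked=[]
Op 5: conn=20 S1=47 S2=58 S3=37 blocked=[]
Op 6: conn=20 S1=47 S2=73 S3=37 blocked=[]
Op 7: conn=10 S1=37 S2=73 S3=37 blocked=[]
Op 8: conn=25 S1=37 S2=73 S3=37 blocked=[]
Op 9: conn=25 S1=54 S2=73 S3=37 blocked=[]
Op 10: conn=14 S1=43 S2=73 S3=37 blocked=[]
Op 11: conn=14 S1=43 S2=88 S3=37 blocked=[]

Answer: 14 43 88 37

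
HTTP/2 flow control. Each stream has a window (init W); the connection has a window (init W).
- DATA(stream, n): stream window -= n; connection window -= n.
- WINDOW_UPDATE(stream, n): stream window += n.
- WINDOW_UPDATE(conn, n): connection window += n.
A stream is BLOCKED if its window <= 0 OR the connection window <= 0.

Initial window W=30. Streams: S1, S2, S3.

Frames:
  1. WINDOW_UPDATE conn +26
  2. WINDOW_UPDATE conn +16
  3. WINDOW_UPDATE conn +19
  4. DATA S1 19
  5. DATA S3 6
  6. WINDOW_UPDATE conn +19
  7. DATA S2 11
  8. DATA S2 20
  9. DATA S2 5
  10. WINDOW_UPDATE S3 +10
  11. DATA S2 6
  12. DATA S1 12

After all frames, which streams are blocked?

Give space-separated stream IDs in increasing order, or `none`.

Answer: S1 S2

Derivation:
Op 1: conn=56 S1=30 S2=30 S3=30 blocked=[]
Op 2: conn=72 S1=30 S2=30 S3=30 blocked=[]
Op 3: conn=91 S1=30 S2=30 S3=30 blocked=[]
Op 4: conn=72 S1=11 S2=30 S3=30 blocked=[]
Op 5: conn=66 S1=11 S2=30 S3=24 blocked=[]
Op 6: conn=85 S1=11 S2=30 S3=24 blocked=[]
Op 7: conn=74 S1=11 S2=19 S3=24 blocked=[]
Op 8: conn=54 S1=11 S2=-1 S3=24 blocked=[2]
Op 9: conn=49 S1=11 S2=-6 S3=24 blocked=[2]
Op 10: conn=49 S1=11 S2=-6 S3=34 blocked=[2]
Op 11: conn=43 S1=11 S2=-12 S3=34 blocked=[2]
Op 12: conn=31 S1=-1 S2=-12 S3=34 blocked=[1, 2]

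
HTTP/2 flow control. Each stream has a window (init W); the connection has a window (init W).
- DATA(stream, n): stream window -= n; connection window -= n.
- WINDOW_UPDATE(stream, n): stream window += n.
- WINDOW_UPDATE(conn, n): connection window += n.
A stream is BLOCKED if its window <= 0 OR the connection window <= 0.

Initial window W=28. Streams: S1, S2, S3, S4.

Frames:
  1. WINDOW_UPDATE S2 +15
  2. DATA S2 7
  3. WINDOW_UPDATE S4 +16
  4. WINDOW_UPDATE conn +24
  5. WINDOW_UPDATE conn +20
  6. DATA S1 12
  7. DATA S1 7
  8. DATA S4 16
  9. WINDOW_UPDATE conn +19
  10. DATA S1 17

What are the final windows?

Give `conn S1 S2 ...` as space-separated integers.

Answer: 32 -8 36 28 28

Derivation:
Op 1: conn=28 S1=28 S2=43 S3=28 S4=28 blocked=[]
Op 2: conn=21 S1=28 S2=36 S3=28 S4=28 blocked=[]
Op 3: conn=21 S1=28 S2=36 S3=28 S4=44 blocked=[]
Op 4: conn=45 S1=28 S2=36 S3=28 S4=44 blocked=[]
Op 5: conn=65 S1=28 S2=36 S3=28 S4=44 blocked=[]
Op 6: conn=53 S1=16 S2=36 S3=28 S4=44 blocked=[]
Op 7: conn=46 S1=9 S2=36 S3=28 S4=44 blocked=[]
Op 8: conn=30 S1=9 S2=36 S3=28 S4=28 blocked=[]
Op 9: conn=49 S1=9 S2=36 S3=28 S4=28 blocked=[]
Op 10: conn=32 S1=-8 S2=36 S3=28 S4=28 blocked=[1]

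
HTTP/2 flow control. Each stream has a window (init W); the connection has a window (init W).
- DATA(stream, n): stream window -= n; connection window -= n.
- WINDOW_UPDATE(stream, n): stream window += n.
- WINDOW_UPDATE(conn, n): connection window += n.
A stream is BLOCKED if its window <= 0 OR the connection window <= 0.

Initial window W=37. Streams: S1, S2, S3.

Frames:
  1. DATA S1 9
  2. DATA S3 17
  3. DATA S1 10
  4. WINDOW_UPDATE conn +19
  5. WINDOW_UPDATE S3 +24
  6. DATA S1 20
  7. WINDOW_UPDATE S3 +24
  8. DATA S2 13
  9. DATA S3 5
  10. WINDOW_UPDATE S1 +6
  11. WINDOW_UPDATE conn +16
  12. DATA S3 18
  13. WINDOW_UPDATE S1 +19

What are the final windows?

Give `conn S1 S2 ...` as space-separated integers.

Op 1: conn=28 S1=28 S2=37 S3=37 blocked=[]
Op 2: conn=11 S1=28 S2=37 S3=20 blocked=[]
Op 3: conn=1 S1=18 S2=37 S3=20 blocked=[]
Op 4: conn=20 S1=18 S2=37 S3=20 blocked=[]
Op 5: conn=20 S1=18 S2=37 S3=44 blocked=[]
Op 6: conn=0 S1=-2 S2=37 S3=44 blocked=[1, 2, 3]
Op 7: conn=0 S1=-2 S2=37 S3=68 blocked=[1, 2, 3]
Op 8: conn=-13 S1=-2 S2=24 S3=68 blocked=[1, 2, 3]
Op 9: conn=-18 S1=-2 S2=24 S3=63 blocked=[1, 2, 3]
Op 10: conn=-18 S1=4 S2=24 S3=63 blocked=[1, 2, 3]
Op 11: conn=-2 S1=4 S2=24 S3=63 blocked=[1, 2, 3]
Op 12: conn=-20 S1=4 S2=24 S3=45 blocked=[1, 2, 3]
Op 13: conn=-20 S1=23 S2=24 S3=45 blocked=[1, 2, 3]

Answer: -20 23 24 45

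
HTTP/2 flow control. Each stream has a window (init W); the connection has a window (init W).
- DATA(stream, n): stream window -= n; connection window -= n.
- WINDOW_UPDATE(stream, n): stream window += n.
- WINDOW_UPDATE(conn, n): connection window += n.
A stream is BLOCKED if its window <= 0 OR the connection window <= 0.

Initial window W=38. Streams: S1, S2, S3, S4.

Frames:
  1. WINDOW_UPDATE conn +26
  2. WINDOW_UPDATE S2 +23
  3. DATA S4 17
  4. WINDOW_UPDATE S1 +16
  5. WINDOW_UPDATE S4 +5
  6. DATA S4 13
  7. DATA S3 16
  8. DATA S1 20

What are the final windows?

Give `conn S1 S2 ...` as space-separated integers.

Op 1: conn=64 S1=38 S2=38 S3=38 S4=38 blocked=[]
Op 2: conn=64 S1=38 S2=61 S3=38 S4=38 blocked=[]
Op 3: conn=47 S1=38 S2=61 S3=38 S4=21 blocked=[]
Op 4: conn=47 S1=54 S2=61 S3=38 S4=21 blocked=[]
Op 5: conn=47 S1=54 S2=61 S3=38 S4=26 blocked=[]
Op 6: conn=34 S1=54 S2=61 S3=38 S4=13 blocked=[]
Op 7: conn=18 S1=54 S2=61 S3=22 S4=13 blocked=[]
Op 8: conn=-2 S1=34 S2=61 S3=22 S4=13 blocked=[1, 2, 3, 4]

Answer: -2 34 61 22 13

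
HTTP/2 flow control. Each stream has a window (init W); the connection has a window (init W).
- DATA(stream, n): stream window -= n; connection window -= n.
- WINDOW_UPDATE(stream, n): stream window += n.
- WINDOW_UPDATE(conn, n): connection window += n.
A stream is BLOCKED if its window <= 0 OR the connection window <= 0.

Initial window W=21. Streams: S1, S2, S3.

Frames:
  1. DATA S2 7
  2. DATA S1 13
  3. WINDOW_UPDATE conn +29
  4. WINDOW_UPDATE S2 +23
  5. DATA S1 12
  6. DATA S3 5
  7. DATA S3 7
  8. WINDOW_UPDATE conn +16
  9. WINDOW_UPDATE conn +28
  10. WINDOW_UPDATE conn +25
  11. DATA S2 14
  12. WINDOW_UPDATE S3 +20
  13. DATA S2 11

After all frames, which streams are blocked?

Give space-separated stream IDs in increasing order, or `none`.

Op 1: conn=14 S1=21 S2=14 S3=21 blocked=[]
Op 2: conn=1 S1=8 S2=14 S3=21 blocked=[]
Op 3: conn=30 S1=8 S2=14 S3=21 blocked=[]
Op 4: conn=30 S1=8 S2=37 S3=21 blocked=[]
Op 5: conn=18 S1=-4 S2=37 S3=21 blocked=[1]
Op 6: conn=13 S1=-4 S2=37 S3=16 blocked=[1]
Op 7: conn=6 S1=-4 S2=37 S3=9 blocked=[1]
Op 8: conn=22 S1=-4 S2=37 S3=9 blocked=[1]
Op 9: conn=50 S1=-4 S2=37 S3=9 blocked=[1]
Op 10: conn=75 S1=-4 S2=37 S3=9 blocked=[1]
Op 11: conn=61 S1=-4 S2=23 S3=9 blocked=[1]
Op 12: conn=61 S1=-4 S2=23 S3=29 blocked=[1]
Op 13: conn=50 S1=-4 S2=12 S3=29 blocked=[1]

Answer: S1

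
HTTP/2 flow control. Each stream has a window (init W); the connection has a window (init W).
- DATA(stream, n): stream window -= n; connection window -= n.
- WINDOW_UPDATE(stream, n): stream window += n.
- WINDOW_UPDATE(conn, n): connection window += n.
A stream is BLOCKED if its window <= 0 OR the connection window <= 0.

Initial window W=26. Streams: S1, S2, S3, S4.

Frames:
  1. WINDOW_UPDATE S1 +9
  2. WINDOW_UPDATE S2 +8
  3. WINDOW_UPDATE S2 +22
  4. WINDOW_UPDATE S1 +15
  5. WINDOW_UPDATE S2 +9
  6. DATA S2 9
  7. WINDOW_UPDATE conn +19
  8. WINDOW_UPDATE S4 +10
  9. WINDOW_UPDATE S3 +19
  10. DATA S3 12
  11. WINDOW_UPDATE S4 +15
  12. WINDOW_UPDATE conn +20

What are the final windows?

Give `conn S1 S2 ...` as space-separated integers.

Answer: 44 50 56 33 51

Derivation:
Op 1: conn=26 S1=35 S2=26 S3=26 S4=26 blocked=[]
Op 2: conn=26 S1=35 S2=34 S3=26 S4=26 blocked=[]
Op 3: conn=26 S1=35 S2=56 S3=26 S4=26 blocked=[]
Op 4: conn=26 S1=50 S2=56 S3=26 S4=26 blocked=[]
Op 5: conn=26 S1=50 S2=65 S3=26 S4=26 blocked=[]
Op 6: conn=17 S1=50 S2=56 S3=26 S4=26 blocked=[]
Op 7: conn=36 S1=50 S2=56 S3=26 S4=26 blocked=[]
Op 8: conn=36 S1=50 S2=56 S3=26 S4=36 blocked=[]
Op 9: conn=36 S1=50 S2=56 S3=45 S4=36 blocked=[]
Op 10: conn=24 S1=50 S2=56 S3=33 S4=36 blocked=[]
Op 11: conn=24 S1=50 S2=56 S3=33 S4=51 blocked=[]
Op 12: conn=44 S1=50 S2=56 S3=33 S4=51 blocked=[]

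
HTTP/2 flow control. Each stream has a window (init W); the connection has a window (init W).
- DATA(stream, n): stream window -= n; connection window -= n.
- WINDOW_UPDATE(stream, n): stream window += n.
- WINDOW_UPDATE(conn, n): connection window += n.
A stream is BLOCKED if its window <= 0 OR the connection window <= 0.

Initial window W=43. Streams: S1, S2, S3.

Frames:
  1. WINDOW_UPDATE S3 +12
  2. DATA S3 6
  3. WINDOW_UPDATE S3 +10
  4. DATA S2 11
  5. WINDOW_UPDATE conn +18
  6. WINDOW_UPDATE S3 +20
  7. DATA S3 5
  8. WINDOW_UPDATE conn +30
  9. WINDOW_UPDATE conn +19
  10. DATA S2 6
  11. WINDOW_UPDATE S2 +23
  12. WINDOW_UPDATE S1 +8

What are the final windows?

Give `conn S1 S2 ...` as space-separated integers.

Op 1: conn=43 S1=43 S2=43 S3=55 blocked=[]
Op 2: conn=37 S1=43 S2=43 S3=49 blocked=[]
Op 3: conn=37 S1=43 S2=43 S3=59 blocked=[]
Op 4: conn=26 S1=43 S2=32 S3=59 blocked=[]
Op 5: conn=44 S1=43 S2=32 S3=59 blocked=[]
Op 6: conn=44 S1=43 S2=32 S3=79 blocked=[]
Op 7: conn=39 S1=43 S2=32 S3=74 blocked=[]
Op 8: conn=69 S1=43 S2=32 S3=74 blocked=[]
Op 9: conn=88 S1=43 S2=32 S3=74 blocked=[]
Op 10: conn=82 S1=43 S2=26 S3=74 blocked=[]
Op 11: conn=82 S1=43 S2=49 S3=74 blocked=[]
Op 12: conn=82 S1=51 S2=49 S3=74 blocked=[]

Answer: 82 51 49 74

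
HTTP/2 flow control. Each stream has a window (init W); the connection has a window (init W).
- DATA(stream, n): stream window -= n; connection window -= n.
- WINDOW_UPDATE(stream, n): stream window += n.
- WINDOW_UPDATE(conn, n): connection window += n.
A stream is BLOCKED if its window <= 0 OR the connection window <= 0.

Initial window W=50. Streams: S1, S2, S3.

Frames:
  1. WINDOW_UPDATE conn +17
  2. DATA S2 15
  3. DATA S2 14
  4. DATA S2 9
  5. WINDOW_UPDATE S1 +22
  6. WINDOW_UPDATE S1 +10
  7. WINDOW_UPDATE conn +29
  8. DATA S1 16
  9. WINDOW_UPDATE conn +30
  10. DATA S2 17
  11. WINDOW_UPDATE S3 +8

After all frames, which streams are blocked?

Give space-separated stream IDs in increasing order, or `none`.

Answer: S2

Derivation:
Op 1: conn=67 S1=50 S2=50 S3=50 blocked=[]
Op 2: conn=52 S1=50 S2=35 S3=50 blocked=[]
Op 3: conn=38 S1=50 S2=21 S3=50 blocked=[]
Op 4: conn=29 S1=50 S2=12 S3=50 blocked=[]
Op 5: conn=29 S1=72 S2=12 S3=50 blocked=[]
Op 6: conn=29 S1=82 S2=12 S3=50 blocked=[]
Op 7: conn=58 S1=82 S2=12 S3=50 blocked=[]
Op 8: conn=42 S1=66 S2=12 S3=50 blocked=[]
Op 9: conn=72 S1=66 S2=12 S3=50 blocked=[]
Op 10: conn=55 S1=66 S2=-5 S3=50 blocked=[2]
Op 11: conn=55 S1=66 S2=-5 S3=58 blocked=[2]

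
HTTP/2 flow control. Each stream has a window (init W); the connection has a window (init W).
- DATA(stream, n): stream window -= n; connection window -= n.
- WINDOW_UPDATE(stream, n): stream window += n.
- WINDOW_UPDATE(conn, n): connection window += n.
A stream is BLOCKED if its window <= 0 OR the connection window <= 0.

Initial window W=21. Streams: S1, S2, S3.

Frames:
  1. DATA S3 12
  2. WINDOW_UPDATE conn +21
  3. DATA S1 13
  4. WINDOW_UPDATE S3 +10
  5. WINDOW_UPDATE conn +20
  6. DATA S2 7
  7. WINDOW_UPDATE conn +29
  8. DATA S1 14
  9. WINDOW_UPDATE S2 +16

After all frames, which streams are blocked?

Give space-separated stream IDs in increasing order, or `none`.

Op 1: conn=9 S1=21 S2=21 S3=9 blocked=[]
Op 2: conn=30 S1=21 S2=21 S3=9 blocked=[]
Op 3: conn=17 S1=8 S2=21 S3=9 blocked=[]
Op 4: conn=17 S1=8 S2=21 S3=19 blocked=[]
Op 5: conn=37 S1=8 S2=21 S3=19 blocked=[]
Op 6: conn=30 S1=8 S2=14 S3=19 blocked=[]
Op 7: conn=59 S1=8 S2=14 S3=19 blocked=[]
Op 8: conn=45 S1=-6 S2=14 S3=19 blocked=[1]
Op 9: conn=45 S1=-6 S2=30 S3=19 blocked=[1]

Answer: S1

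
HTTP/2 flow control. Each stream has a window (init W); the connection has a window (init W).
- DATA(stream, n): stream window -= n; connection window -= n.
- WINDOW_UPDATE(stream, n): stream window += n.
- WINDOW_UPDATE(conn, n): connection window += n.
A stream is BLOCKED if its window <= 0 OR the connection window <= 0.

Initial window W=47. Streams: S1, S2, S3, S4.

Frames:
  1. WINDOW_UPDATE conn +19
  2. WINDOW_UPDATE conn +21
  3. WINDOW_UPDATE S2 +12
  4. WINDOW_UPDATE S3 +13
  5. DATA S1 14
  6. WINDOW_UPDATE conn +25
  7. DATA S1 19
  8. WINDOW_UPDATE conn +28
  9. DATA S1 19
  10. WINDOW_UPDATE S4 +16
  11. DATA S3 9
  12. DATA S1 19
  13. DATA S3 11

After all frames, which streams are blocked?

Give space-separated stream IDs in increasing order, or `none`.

Op 1: conn=66 S1=47 S2=47 S3=47 S4=47 blocked=[]
Op 2: conn=87 S1=47 S2=47 S3=47 S4=47 blocked=[]
Op 3: conn=87 S1=47 S2=59 S3=47 S4=47 blocked=[]
Op 4: conn=87 S1=47 S2=59 S3=60 S4=47 blocked=[]
Op 5: conn=73 S1=33 S2=59 S3=60 S4=47 blocked=[]
Op 6: conn=98 S1=33 S2=59 S3=60 S4=47 blocked=[]
Op 7: conn=79 S1=14 S2=59 S3=60 S4=47 blocked=[]
Op 8: conn=107 S1=14 S2=59 S3=60 S4=47 blocked=[]
Op 9: conn=88 S1=-5 S2=59 S3=60 S4=47 blocked=[1]
Op 10: conn=88 S1=-5 S2=59 S3=60 S4=63 blocked=[1]
Op 11: conn=79 S1=-5 S2=59 S3=51 S4=63 blocked=[1]
Op 12: conn=60 S1=-24 S2=59 S3=51 S4=63 blocked=[1]
Op 13: conn=49 S1=-24 S2=59 S3=40 S4=63 blocked=[1]

Answer: S1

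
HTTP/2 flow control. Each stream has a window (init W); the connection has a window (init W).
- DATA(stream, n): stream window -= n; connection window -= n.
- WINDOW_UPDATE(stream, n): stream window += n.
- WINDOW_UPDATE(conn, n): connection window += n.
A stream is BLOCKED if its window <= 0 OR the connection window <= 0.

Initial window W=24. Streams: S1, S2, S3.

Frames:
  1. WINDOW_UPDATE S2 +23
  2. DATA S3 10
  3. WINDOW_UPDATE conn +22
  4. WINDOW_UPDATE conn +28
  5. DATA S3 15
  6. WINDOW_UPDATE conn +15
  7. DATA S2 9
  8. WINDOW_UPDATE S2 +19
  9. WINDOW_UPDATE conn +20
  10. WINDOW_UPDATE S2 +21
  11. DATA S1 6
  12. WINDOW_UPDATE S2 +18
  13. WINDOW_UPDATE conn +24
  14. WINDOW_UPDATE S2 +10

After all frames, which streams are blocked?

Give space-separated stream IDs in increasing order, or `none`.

Answer: S3

Derivation:
Op 1: conn=24 S1=24 S2=47 S3=24 blocked=[]
Op 2: conn=14 S1=24 S2=47 S3=14 blocked=[]
Op 3: conn=36 S1=24 S2=47 S3=14 blocked=[]
Op 4: conn=64 S1=24 S2=47 S3=14 blocked=[]
Op 5: conn=49 S1=24 S2=47 S3=-1 blocked=[3]
Op 6: conn=64 S1=24 S2=47 S3=-1 blocked=[3]
Op 7: conn=55 S1=24 S2=38 S3=-1 blocked=[3]
Op 8: conn=55 S1=24 S2=57 S3=-1 blocked=[3]
Op 9: conn=75 S1=24 S2=57 S3=-1 blocked=[3]
Op 10: conn=75 S1=24 S2=78 S3=-1 blocked=[3]
Op 11: conn=69 S1=18 S2=78 S3=-1 blocked=[3]
Op 12: conn=69 S1=18 S2=96 S3=-1 blocked=[3]
Op 13: conn=93 S1=18 S2=96 S3=-1 blocked=[3]
Op 14: conn=93 S1=18 S2=106 S3=-1 blocked=[3]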